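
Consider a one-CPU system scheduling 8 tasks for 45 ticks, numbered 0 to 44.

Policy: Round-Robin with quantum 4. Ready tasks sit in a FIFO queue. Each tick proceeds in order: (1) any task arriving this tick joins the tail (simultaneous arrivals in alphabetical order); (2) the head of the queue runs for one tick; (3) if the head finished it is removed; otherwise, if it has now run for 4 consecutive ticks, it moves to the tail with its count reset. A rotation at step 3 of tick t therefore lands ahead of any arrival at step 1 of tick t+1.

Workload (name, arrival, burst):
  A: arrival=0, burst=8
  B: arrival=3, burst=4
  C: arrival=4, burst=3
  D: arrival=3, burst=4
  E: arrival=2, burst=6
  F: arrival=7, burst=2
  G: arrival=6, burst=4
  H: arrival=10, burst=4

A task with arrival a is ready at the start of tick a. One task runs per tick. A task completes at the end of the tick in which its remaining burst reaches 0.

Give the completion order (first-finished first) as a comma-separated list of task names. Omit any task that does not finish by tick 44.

t=0: queue=[A] q_used=0 → run A
t=1: queue=[A] q_used=1 → run A
t=2: queue=[A,E] q_used=2 → run A
t=3: queue=[A,E,B,D] q_used=3 → run A
t=4: queue=[E,B,D,A,C] q_used=0 → run E
t=5: queue=[E,B,D,A,C] q_used=1 → run E
t=6: queue=[E,B,D,A,C,G] q_used=2 → run E
t=7: queue=[E,B,D,A,C,G,F] q_used=3 → run E
t=8: queue=[B,D,A,C,G,F,E] q_used=0 → run B
t=9: queue=[B,D,A,C,G,F,E] q_used=1 → run B
t=10: queue=[B,D,A,C,G,F,E,H] q_used=2 → run B
t=11: queue=[B,D,A,C,G,F,E,H] q_used=3 → run B
t=12: queue=[D,A,C,G,F,E,H] q_used=0 → run D
t=13: queue=[D,A,C,G,F,E,H] q_used=1 → run D
t=14: queue=[D,A,C,G,F,E,H] q_used=2 → run D
t=15: queue=[D,A,C,G,F,E,H] q_used=3 → run D
t=16: queue=[A,C,G,F,E,H] q_used=0 → run A
t=17: queue=[A,C,G,F,E,H] q_used=1 → run A
t=18: queue=[A,C,G,F,E,H] q_used=2 → run A
t=19: queue=[A,C,G,F,E,H] q_used=3 → run A
t=20: queue=[C,G,F,E,H] q_used=0 → run C
t=21: queue=[C,G,F,E,H] q_used=1 → run C
t=22: queue=[C,G,F,E,H] q_used=2 → run C
t=23: queue=[G,F,E,H] q_used=0 → run G
t=24: queue=[G,F,E,H] q_used=1 → run G
t=25: queue=[G,F,E,H] q_used=2 → run G
t=26: queue=[G,F,E,H] q_used=3 → run G
t=27: queue=[F,E,H] q_used=0 → run F
t=28: queue=[F,E,H] q_used=1 → run F
t=29: queue=[E,H] q_used=0 → run E
t=30: queue=[E,H] q_used=1 → run E
t=31: queue=[H] q_used=0 → run H
t=32: queue=[H] q_used=1 → run H
t=33: queue=[H] q_used=2 → run H
t=34: queue=[H] q_used=3 → run H
t=35: (idle)
t=36: (idle)
t=37: (idle)
t=38: (idle)
t=39: (idle)
t=40: (idle)
t=41: (idle)
t=42: (idle)
t=43: (idle)
t=44: (idle)

completion order = B, D, A, C, G, F, E, H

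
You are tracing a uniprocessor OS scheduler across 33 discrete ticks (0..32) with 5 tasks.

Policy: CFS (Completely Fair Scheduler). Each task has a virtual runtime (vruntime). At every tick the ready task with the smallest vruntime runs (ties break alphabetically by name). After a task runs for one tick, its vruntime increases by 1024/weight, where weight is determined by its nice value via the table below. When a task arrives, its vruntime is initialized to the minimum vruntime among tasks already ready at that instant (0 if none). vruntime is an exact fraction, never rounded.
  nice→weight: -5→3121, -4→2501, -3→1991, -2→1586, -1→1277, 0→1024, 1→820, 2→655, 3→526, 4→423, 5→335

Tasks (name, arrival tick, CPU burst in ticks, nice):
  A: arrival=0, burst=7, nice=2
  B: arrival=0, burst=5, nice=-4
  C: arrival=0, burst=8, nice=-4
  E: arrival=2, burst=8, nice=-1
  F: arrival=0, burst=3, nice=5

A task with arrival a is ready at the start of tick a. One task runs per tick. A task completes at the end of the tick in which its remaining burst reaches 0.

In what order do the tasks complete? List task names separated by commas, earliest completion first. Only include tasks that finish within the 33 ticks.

t=0: vr[A=0 B=0 C=0 F=0] → run A
t=1: vr[A=1024/655 B=0 C=0 F=0] → run B
t=2: vr[A=1024/655 B=1024/2501 C=0 E=0 F=0] → run C
t=3: vr[A=1024/655 B=1024/2501 C=1024/2501 E=0 F=0] → run E
t=4: vr[A=1024/655 B=1024/2501 C=1024/2501 E=1024/1277 F=0] → run F
t=5: vr[A=1024/655 B=1024/2501 C=1024/2501 E=1024/1277 F=1024/335] → run B
t=6: vr[A=1024/655 B=2048/2501 C=1024/2501 E=1024/1277 F=1024/335] → run C
t=7: vr[A=1024/655 B=2048/2501 C=2048/2501 E=1024/1277 F=1024/335] → run E
t=8: vr[A=1024/655 B=2048/2501 C=2048/2501 E=2048/1277 F=1024/335] → run B
t=9: vr[A=1024/655 B=3072/2501 C=2048/2501 E=2048/1277 F=1024/335] → run C
t=10: vr[A=1024/655 B=3072/2501 C=3072/2501 E=2048/1277 F=1024/335] → run B
t=11: vr[A=1024/655 B=4096/2501 C=3072/2501 E=2048/1277 F=1024/335] → run C
t=12: vr[A=1024/655 B=4096/2501 C=4096/2501 E=2048/1277 F=1024/335] → run A
t=13: vr[A=2048/655 B=4096/2501 C=4096/2501 E=2048/1277 F=1024/335] → run E
t=14: vr[A=2048/655 B=4096/2501 C=4096/2501 E=3072/1277 F=1024/335] → run B
t=15: vr[A=2048/655 C=4096/2501 E=3072/1277 F=1024/335] → run C
t=16: vr[A=2048/655 C=5120/2501 E=3072/1277 F=1024/335] → run C
t=17: vr[A=2048/655 C=6144/2501 E=3072/1277 F=1024/335] → run E
t=18: vr[A=2048/655 C=6144/2501 E=4096/1277 F=1024/335] → run C
t=19: vr[A=2048/655 C=7168/2501 E=4096/1277 F=1024/335] → run C
t=20: vr[A=2048/655 E=4096/1277 F=1024/335] → run F
t=21: vr[A=2048/655 E=4096/1277 F=2048/335] → run A
t=22: vr[A=3072/655 E=4096/1277 F=2048/335] → run E
t=23: vr[A=3072/655 E=5120/1277 F=2048/335] → run E
t=24: vr[A=3072/655 E=6144/1277 F=2048/335] → run A
t=25: vr[A=4096/655 E=6144/1277 F=2048/335] → run E
t=26: vr[A=4096/655 E=7168/1277 F=2048/335] → run E
t=27: vr[A=4096/655 F=2048/335] → run F
t=28: vr[A=4096/655] → run A
t=29: vr[A=1024/131] → run A
t=30: vr[A=6144/655] → run A
t=31: (idle)
t=32: (idle)

completion order = B, C, E, F, A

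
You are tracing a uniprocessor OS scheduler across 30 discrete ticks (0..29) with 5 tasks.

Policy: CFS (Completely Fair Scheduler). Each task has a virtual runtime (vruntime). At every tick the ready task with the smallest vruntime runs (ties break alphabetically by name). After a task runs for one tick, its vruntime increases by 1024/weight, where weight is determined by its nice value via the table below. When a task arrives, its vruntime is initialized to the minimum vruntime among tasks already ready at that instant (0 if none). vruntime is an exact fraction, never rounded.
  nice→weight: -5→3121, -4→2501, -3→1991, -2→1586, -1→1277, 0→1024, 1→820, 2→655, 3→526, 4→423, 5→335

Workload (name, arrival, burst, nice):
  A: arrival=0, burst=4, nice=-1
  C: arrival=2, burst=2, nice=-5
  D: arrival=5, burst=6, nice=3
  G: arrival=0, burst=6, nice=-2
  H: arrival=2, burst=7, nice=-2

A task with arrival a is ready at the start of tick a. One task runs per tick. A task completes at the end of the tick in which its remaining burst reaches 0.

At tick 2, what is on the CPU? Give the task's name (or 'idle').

t=0: vr[A=0 G=0] → run A
t=1: vr[A=1024/1277 G=0] → run G
t=2: vr[A=1024/1277 C=512/793 G=512/793 H=512/793] → run C
t=3: vr[A=1024/1277 C=2409984/2474953 G=512/793 H=512/793] → run G
t=4: vr[A=1024/1277 C=2409984/2474953 G=1024/793 H=512/793] → run H
t=5: vr[A=1024/1277 C=2409984/2474953 D=1024/1277 G=1024/793 H=1024/793] → run A
t=6: vr[A=2048/1277 C=2409984/2474953 D=1024/1277 G=1024/793 H=1024/793] → run D
t=7: vr[A=2048/1277 C=2409984/2474953 D=923136/335851 G=1024/793 H=1024/793] → run C
t=8: vr[A=2048/1277 D=923136/335851 G=1024/793 H=1024/793] → run G
t=9: vr[A=2048/1277 D=923136/335851 G=1536/793 H=1024/793] → run H
t=10: vr[A=2048/1277 D=923136/335851 G=1536/793 H=1536/793] → run A
t=11: vr[A=3072/1277 D=923136/335851 G=1536/793 H=1536/793] → run G
t=12: vr[A=3072/1277 D=923136/335851 G=2048/793 H=1536/793] → run H
t=13: vr[A=3072/1277 D=923136/335851 G=2048/793 H=2048/793] → run A
t=14: vr[D=923136/335851 G=2048/793 H=2048/793] → run G
t=15: vr[D=923136/335851 G=2560/793 H=2048/793] → run H
t=16: vr[D=923136/335851 G=2560/793 H=2560/793] → run D
t=17: vr[D=1576960/335851 G=2560/793 H=2560/793] → run G
t=18: vr[D=1576960/335851 H=2560/793] → run H
t=19: vr[D=1576960/335851 H=3072/793] → run H
t=20: vr[D=1576960/335851 H=3584/793] → run H
t=21: vr[D=1576960/335851] → run D
t=22: vr[D=2230784/335851] → run D
t=23: vr[D=2884608/335851] → run D
t=24: vr[D=3538432/335851] → run D
t=25: (idle)
t=26: (idle)
t=27: (idle)
t=28: (idle)
t=29: (idle)

running at tick 2 = C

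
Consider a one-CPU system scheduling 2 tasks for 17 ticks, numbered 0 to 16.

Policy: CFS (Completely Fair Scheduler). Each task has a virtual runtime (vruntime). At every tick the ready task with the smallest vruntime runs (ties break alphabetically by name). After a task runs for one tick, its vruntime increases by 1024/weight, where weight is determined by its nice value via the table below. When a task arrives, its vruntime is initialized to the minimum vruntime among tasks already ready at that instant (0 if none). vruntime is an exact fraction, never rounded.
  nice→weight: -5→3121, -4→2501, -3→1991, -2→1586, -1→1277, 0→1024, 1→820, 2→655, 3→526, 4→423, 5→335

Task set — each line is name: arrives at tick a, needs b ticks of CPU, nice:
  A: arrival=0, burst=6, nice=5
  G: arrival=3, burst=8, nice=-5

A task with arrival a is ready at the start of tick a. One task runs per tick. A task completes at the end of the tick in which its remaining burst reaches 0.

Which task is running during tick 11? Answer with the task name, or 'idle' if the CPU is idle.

running at tick 11 = G

t=0: vr[A=0] → run A
t=1: vr[A=1024/335] → run A
t=2: vr[A=2048/335] → run A
t=3: vr[A=3072/335 G=3072/335] → run A
t=4: vr[A=4096/335 G=3072/335] → run G
t=5: vr[A=4096/335 G=9930752/1045535] → run G
t=6: vr[A=4096/335 G=10273792/1045535] → run G
t=7: vr[A=4096/335 G=10616832/1045535] → run G
t=8: vr[A=4096/335 G=10959872/1045535] → run G
t=9: vr[A=4096/335 G=11302912/1045535] → run G
t=10: vr[A=4096/335 G=11645952/1045535] → run G
t=11: vr[A=4096/335 G=11988992/1045535] → run G
t=12: vr[A=4096/335] → run A
t=13: vr[A=1024/67] → run A
t=14: (idle)
t=15: (idle)
t=16: (idle)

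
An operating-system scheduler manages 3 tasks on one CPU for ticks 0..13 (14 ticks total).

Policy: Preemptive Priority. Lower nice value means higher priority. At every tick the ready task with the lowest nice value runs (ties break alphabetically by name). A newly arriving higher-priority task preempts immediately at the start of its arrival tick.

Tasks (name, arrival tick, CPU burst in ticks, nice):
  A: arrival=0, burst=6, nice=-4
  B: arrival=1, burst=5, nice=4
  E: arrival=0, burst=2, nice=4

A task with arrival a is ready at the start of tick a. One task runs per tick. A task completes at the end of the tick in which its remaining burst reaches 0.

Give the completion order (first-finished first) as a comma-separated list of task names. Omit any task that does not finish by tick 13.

completion order = A, B, E

t=0: ready={A,E} → run A
t=1: ready={A,B,E} → run A
t=2: ready={A,B,E} → run A
t=3: ready={A,B,E} → run A
t=4: ready={A,B,E} → run A
t=5: ready={A,B,E} → run A
t=6: ready={B,E} → run B
t=7: ready={B,E} → run B
t=8: ready={B,E} → run B
t=9: ready={B,E} → run B
t=10: ready={B,E} → run B
t=11: ready={E} → run E
t=12: ready={E} → run E
t=13: (idle)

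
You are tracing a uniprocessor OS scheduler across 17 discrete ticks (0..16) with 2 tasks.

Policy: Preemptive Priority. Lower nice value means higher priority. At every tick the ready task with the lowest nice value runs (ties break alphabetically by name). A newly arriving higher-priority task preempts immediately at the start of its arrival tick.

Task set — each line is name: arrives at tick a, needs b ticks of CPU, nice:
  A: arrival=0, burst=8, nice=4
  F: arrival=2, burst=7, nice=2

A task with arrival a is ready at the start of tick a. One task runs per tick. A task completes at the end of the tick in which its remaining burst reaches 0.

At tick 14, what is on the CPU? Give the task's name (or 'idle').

t=0: ready={A} → run A
t=1: ready={A} → run A
t=2: ready={A,F} → run F
t=3: ready={A,F} → run F
t=4: ready={A,F} → run F
t=5: ready={A,F} → run F
t=6: ready={A,F} → run F
t=7: ready={A,F} → run F
t=8: ready={A,F} → run F
t=9: ready={A} → run A
t=10: ready={A} → run A
t=11: ready={A} → run A
t=12: ready={A} → run A
t=13: ready={A} → run A
t=14: ready={A} → run A
t=15: (idle)
t=16: (idle)

running at tick 14 = A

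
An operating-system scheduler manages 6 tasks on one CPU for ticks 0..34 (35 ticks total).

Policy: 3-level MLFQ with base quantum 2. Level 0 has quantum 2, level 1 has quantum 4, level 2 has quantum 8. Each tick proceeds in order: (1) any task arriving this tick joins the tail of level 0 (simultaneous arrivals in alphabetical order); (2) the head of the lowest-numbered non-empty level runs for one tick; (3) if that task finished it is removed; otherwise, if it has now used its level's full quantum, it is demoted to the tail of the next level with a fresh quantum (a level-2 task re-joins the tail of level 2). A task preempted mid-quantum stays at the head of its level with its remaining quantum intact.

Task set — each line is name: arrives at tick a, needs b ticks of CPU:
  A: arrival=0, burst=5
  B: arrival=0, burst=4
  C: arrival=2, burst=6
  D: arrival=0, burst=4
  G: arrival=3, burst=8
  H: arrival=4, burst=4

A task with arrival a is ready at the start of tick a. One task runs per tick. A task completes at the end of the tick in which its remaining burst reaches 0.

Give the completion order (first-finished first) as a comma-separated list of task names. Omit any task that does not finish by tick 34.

t=0: L0/L1/L2 = ABD/-/- → run A
t=1: L0/L1/L2 = ABD/-/- → run A
t=2: L0/L1/L2 = BDC/A/- → run B
t=3: L0/L1/L2 = BDCG/A/- → run B
t=4: L0/L1/L2 = DCGH/AB/- → run D
t=5: L0/L1/L2 = DCGH/AB/- → run D
t=6: L0/L1/L2 = CGH/ABD/- → run C
t=7: L0/L1/L2 = CGH/ABD/- → run C
t=8: L0/L1/L2 = GH/ABDC/- → run G
t=9: L0/L1/L2 = GH/ABDC/- → run G
t=10: L0/L1/L2 = H/ABDCG/- → run H
t=11: L0/L1/L2 = H/ABDCG/- → run H
t=12: L0/L1/L2 = -/ABDCGH/- → run A
t=13: L0/L1/L2 = -/ABDCGH/- → run A
t=14: L0/L1/L2 = -/ABDCGH/- → run A
t=15: L0/L1/L2 = -/BDCGH/- → run B
t=16: L0/L1/L2 = -/BDCGH/- → run B
t=17: L0/L1/L2 = -/DCGH/- → run D
t=18: L0/L1/L2 = -/DCGH/- → run D
t=19: L0/L1/L2 = -/CGH/- → run C
t=20: L0/L1/L2 = -/CGH/- → run C
t=21: L0/L1/L2 = -/CGH/- → run C
t=22: L0/L1/L2 = -/CGH/- → run C
t=23: L0/L1/L2 = -/GH/- → run G
t=24: L0/L1/L2 = -/GH/- → run G
t=25: L0/L1/L2 = -/GH/- → run G
t=26: L0/L1/L2 = -/GH/- → run G
t=27: L0/L1/L2 = -/H/G → run H
t=28: L0/L1/L2 = -/H/G → run H
t=29: L0/L1/L2 = -/-/G → run G
t=30: L0/L1/L2 = -/-/G → run G
t=31: (idle)
t=32: (idle)
t=33: (idle)
t=34: (idle)

completion order = A, B, D, C, H, G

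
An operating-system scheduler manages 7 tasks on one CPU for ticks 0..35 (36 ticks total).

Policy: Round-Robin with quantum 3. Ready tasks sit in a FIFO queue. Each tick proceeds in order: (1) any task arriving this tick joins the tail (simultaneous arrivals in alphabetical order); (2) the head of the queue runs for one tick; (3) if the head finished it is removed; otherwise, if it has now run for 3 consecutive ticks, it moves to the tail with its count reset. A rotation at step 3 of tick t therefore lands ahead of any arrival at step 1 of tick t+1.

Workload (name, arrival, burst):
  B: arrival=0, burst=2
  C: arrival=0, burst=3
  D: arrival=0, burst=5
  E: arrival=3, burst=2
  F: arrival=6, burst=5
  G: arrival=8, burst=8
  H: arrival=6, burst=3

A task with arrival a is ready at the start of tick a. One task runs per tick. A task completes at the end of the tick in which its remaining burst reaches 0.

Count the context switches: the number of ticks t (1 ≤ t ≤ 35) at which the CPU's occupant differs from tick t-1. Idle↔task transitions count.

context switches = 10

t=0: queue=[B,C,D] q_used=0 → run B
t=1: queue=[B,C,D] q_used=1 → run B
t=2: queue=[C,D] q_used=0 → run C
t=3: queue=[C,D,E] q_used=1 → run C
t=4: queue=[C,D,E] q_used=2 → run C
t=5: queue=[D,E] q_used=0 → run D
t=6: queue=[D,E,F,H] q_used=1 → run D
t=7: queue=[D,E,F,H] q_used=2 → run D
t=8: queue=[E,F,H,D,G] q_used=0 → run E
t=9: queue=[E,F,H,D,G] q_used=1 → run E
t=10: queue=[F,H,D,G] q_used=0 → run F
t=11: queue=[F,H,D,G] q_used=1 → run F
t=12: queue=[F,H,D,G] q_used=2 → run F
t=13: queue=[H,D,G,F] q_used=0 → run H
t=14: queue=[H,D,G,F] q_used=1 → run H
t=15: queue=[H,D,G,F] q_used=2 → run H
t=16: queue=[D,G,F] q_used=0 → run D
t=17: queue=[D,G,F] q_used=1 → run D
t=18: queue=[G,F] q_used=0 → run G
t=19: queue=[G,F] q_used=1 → run G
t=20: queue=[G,F] q_used=2 → run G
t=21: queue=[F,G] q_used=0 → run F
t=22: queue=[F,G] q_used=1 → run F
t=23: queue=[G] q_used=0 → run G
t=24: queue=[G] q_used=1 → run G
t=25: queue=[G] q_used=2 → run G
t=26: queue=[G] q_used=0 → run G
t=27: queue=[G] q_used=1 → run G
t=28: (idle)
t=29: (idle)
t=30: (idle)
t=31: (idle)
t=32: (idle)
t=33: (idle)
t=34: (idle)
t=35: (idle)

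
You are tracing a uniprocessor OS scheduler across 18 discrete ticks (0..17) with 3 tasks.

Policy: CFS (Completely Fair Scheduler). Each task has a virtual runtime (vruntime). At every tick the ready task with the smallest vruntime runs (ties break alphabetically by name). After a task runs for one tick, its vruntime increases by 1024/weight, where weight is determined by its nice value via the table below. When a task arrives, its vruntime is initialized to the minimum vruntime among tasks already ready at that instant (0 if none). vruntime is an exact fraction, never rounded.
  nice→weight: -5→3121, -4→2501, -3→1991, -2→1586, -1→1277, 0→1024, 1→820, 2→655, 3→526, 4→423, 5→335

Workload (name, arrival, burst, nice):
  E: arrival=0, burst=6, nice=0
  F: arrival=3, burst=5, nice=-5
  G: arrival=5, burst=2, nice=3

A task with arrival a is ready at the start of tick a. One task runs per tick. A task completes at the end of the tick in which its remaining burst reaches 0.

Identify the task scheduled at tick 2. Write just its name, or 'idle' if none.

t=0: vr[E=0] → run E
t=1: vr[E=1] → run E
t=2: vr[E=2] → run E
t=3: vr[E=3 F=3] → run E
t=4: vr[E=4 F=3] → run F
t=5: vr[E=4 F=10387/3121 G=10387/3121] → run F
t=6: vr[E=4 F=11411/3121 G=10387/3121] → run G
t=7: vr[E=4 F=11411/3121 G=4329733/820823] → run F
t=8: vr[E=4 F=12435/3121 G=4329733/820823] → run F
t=9: vr[E=4 F=13459/3121 G=4329733/820823] → run E
t=10: vr[E=5 F=13459/3121 G=4329733/820823] → run F
t=11: vr[E=5 G=4329733/820823] → run E
t=12: vr[G=4329733/820823] → run G
t=13: (idle)
t=14: (idle)
t=15: (idle)
t=16: (idle)
t=17: (idle)

running at tick 2 = E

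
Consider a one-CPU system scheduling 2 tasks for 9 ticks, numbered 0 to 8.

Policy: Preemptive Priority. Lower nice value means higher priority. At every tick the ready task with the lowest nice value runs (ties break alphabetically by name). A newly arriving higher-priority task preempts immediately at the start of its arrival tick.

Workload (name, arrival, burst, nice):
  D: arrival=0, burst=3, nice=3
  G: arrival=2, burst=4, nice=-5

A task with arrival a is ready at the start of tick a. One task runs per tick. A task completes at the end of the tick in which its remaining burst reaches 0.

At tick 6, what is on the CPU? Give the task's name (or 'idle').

t=0: ready={D} → run D
t=1: ready={D} → run D
t=2: ready={D,G} → run G
t=3: ready={D,G} → run G
t=4: ready={D,G} → run G
t=5: ready={D,G} → run G
t=6: ready={D} → run D
t=7: (idle)
t=8: (idle)

running at tick 6 = D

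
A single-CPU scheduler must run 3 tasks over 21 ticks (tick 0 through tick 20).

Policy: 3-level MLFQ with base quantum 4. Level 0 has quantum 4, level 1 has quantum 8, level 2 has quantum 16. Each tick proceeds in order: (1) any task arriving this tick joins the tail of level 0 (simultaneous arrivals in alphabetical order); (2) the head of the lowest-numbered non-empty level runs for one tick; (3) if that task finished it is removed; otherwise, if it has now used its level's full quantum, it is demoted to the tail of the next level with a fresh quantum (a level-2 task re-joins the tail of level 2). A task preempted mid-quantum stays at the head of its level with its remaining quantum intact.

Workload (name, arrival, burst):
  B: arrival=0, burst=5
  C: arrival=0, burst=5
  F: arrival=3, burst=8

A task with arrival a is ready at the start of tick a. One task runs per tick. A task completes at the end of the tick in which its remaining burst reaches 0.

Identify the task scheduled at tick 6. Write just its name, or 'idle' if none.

t=0: L0/L1/L2 = BC/-/- → run B
t=1: L0/L1/L2 = BC/-/- → run B
t=2: L0/L1/L2 = BC/-/- → run B
t=3: L0/L1/L2 = BCF/-/- → run B
t=4: L0/L1/L2 = CF/B/- → run C
t=5: L0/L1/L2 = CF/B/- → run C
t=6: L0/L1/L2 = CF/B/- → run C
t=7: L0/L1/L2 = CF/B/- → run C
t=8: L0/L1/L2 = F/BC/- → run F
t=9: L0/L1/L2 = F/BC/- → run F
t=10: L0/L1/L2 = F/BC/- → run F
t=11: L0/L1/L2 = F/BC/- → run F
t=12: L0/L1/L2 = -/BCF/- → run B
t=13: L0/L1/L2 = -/CF/- → run C
t=14: L0/L1/L2 = -/F/- → run F
t=15: L0/L1/L2 = -/F/- → run F
t=16: L0/L1/L2 = -/F/- → run F
t=17: L0/L1/L2 = -/F/- → run F
t=18: (idle)
t=19: (idle)
t=20: (idle)

running at tick 6 = C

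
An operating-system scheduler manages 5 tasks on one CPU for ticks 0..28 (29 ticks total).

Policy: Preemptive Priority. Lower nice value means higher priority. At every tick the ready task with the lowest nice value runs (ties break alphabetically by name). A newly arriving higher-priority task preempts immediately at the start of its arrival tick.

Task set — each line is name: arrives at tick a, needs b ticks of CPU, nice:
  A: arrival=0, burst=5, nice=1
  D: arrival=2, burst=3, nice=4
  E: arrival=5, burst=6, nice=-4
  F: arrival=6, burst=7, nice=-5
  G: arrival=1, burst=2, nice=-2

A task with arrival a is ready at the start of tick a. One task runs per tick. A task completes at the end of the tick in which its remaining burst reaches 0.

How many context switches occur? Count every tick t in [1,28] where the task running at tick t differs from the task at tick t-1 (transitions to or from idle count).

t=0: ready={A} → run A
t=1: ready={A,G} → run G
t=2: ready={A,D,G} → run G
t=3: ready={A,D} → run A
t=4: ready={A,D} → run A
t=5: ready={A,D,E} → run E
t=6: ready={A,D,E,F} → run F
t=7: ready={A,D,E,F} → run F
t=8: ready={A,D,E,F} → run F
t=9: ready={A,D,E,F} → run F
t=10: ready={A,D,E,F} → run F
t=11: ready={A,D,E,F} → run F
t=12: ready={A,D,E,F} → run F
t=13: ready={A,D,E} → run E
t=14: ready={A,D,E} → run E
t=15: ready={A,D,E} → run E
t=16: ready={A,D,E} → run E
t=17: ready={A,D,E} → run E
t=18: ready={A,D} → run A
t=19: ready={A,D} → run A
t=20: ready={D} → run D
t=21: ready={D} → run D
t=22: ready={D} → run D
t=23: (idle)
t=24: (idle)
t=25: (idle)
t=26: (idle)
t=27: (idle)
t=28: (idle)

context switches = 8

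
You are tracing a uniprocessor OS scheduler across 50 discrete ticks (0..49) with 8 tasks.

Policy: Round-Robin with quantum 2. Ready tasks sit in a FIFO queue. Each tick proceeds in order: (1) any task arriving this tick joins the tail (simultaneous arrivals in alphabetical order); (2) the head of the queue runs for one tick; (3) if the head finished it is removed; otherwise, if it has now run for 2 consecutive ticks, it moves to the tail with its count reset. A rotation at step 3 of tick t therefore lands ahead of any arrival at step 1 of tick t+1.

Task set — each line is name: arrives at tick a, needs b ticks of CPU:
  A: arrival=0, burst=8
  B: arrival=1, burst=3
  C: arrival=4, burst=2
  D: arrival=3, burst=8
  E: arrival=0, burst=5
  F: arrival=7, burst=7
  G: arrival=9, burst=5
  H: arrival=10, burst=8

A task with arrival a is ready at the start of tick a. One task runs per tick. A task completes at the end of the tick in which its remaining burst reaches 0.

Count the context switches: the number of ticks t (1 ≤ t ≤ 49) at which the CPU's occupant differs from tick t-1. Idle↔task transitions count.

context switches = 25

t=0: queue=[A,E] q_used=0 → run A
t=1: queue=[A,E,B] q_used=1 → run A
t=2: queue=[E,B,A] q_used=0 → run E
t=3: queue=[E,B,A,D] q_used=1 → run E
t=4: queue=[B,A,D,E,C] q_used=0 → run B
t=5: queue=[B,A,D,E,C] q_used=1 → run B
t=6: queue=[A,D,E,C,B] q_used=0 → run A
t=7: queue=[A,D,E,C,B,F] q_used=1 → run A
t=8: queue=[D,E,C,B,F,A] q_used=0 → run D
t=9: queue=[D,E,C,B,F,A,G] q_used=1 → run D
t=10: queue=[E,C,B,F,A,G,D,H] q_used=0 → run E
t=11: queue=[E,C,B,F,A,G,D,H] q_used=1 → run E
t=12: queue=[C,B,F,A,G,D,H,E] q_used=0 → run C
t=13: queue=[C,B,F,A,G,D,H,E] q_used=1 → run C
t=14: queue=[B,F,A,G,D,H,E] q_used=0 → run B
t=15: queue=[F,A,G,D,H,E] q_used=0 → run F
t=16: queue=[F,A,G,D,H,E] q_used=1 → run F
t=17: queue=[A,G,D,H,E,F] q_used=0 → run A
t=18: queue=[A,G,D,H,E,F] q_used=1 → run A
t=19: queue=[G,D,H,E,F,A] q_used=0 → run G
t=20: queue=[G,D,H,E,F,A] q_used=1 → run G
t=21: queue=[D,H,E,F,A,G] q_used=0 → run D
t=22: queue=[D,H,E,F,A,G] q_used=1 → run D
t=23: queue=[H,E,F,A,G,D] q_used=0 → run H
t=24: queue=[H,E,F,A,G,D] q_used=1 → run H
t=25: queue=[E,F,A,G,D,H] q_used=0 → run E
t=26: queue=[F,A,G,D,H] q_used=0 → run F
t=27: queue=[F,A,G,D,H] q_used=1 → run F
t=28: queue=[A,G,D,H,F] q_used=0 → run A
t=29: queue=[A,G,D,H,F] q_used=1 → run A
t=30: queue=[G,D,H,F] q_used=0 → run G
t=31: queue=[G,D,H,F] q_used=1 → run G
t=32: queue=[D,H,F,G] q_used=0 → run D
t=33: queue=[D,H,F,G] q_used=1 → run D
t=34: queue=[H,F,G,D] q_used=0 → run H
t=35: queue=[H,F,G,D] q_used=1 → run H
t=36: queue=[F,G,D,H] q_used=0 → run F
t=37: queue=[F,G,D,H] q_used=1 → run F
t=38: queue=[G,D,H,F] q_used=0 → run G
t=39: queue=[D,H,F] q_used=0 → run D
t=40: queue=[D,H,F] q_used=1 → run D
t=41: queue=[H,F] q_used=0 → run H
t=42: queue=[H,F] q_used=1 → run H
t=43: queue=[F,H] q_used=0 → run F
t=44: queue=[H] q_used=0 → run H
t=45: queue=[H] q_used=1 → run H
t=46: (idle)
t=47: (idle)
t=48: (idle)
t=49: (idle)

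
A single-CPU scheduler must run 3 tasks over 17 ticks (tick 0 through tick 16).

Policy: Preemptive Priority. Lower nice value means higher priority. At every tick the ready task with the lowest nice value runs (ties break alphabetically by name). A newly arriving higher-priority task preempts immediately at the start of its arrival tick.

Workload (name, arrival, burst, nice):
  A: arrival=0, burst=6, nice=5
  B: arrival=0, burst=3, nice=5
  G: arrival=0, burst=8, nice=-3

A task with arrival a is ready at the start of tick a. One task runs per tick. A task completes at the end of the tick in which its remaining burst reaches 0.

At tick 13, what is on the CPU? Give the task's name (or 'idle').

t=0: ready={A,B,G} → run G
t=1: ready={A,B,G} → run G
t=2: ready={A,B,G} → run G
t=3: ready={A,B,G} → run G
t=4: ready={A,B,G} → run G
t=5: ready={A,B,G} → run G
t=6: ready={A,B,G} → run G
t=7: ready={A,B,G} → run G
t=8: ready={A,B} → run A
t=9: ready={A,B} → run A
t=10: ready={A,B} → run A
t=11: ready={A,B} → run A
t=12: ready={A,B} → run A
t=13: ready={A,B} → run A
t=14: ready={B} → run B
t=15: ready={B} → run B
t=16: ready={B} → run B

running at tick 13 = A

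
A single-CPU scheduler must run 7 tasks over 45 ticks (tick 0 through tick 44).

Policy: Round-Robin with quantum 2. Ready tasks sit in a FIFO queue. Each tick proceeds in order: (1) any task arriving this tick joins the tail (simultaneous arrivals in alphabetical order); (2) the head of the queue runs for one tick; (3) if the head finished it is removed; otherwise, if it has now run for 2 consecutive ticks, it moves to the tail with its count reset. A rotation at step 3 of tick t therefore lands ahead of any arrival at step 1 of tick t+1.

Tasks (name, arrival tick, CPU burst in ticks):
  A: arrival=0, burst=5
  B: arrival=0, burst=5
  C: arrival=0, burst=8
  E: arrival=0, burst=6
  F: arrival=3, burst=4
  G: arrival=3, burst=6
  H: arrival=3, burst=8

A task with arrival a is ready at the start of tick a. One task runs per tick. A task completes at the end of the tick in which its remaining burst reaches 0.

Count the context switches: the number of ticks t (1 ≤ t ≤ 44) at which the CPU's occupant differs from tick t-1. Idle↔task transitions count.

t=0: queue=[A,B,C,E] q_used=0 → run A
t=1: queue=[A,B,C,E] q_used=1 → run A
t=2: queue=[B,C,E,A] q_used=0 → run B
t=3: queue=[B,C,E,A,F,G,H] q_used=1 → run B
t=4: queue=[C,E,A,F,G,H,B] q_used=0 → run C
t=5: queue=[C,E,A,F,G,H,B] q_used=1 → run C
t=6: queue=[E,A,F,G,H,B,C] q_used=0 → run E
t=7: queue=[E,A,F,G,H,B,C] q_used=1 → run E
t=8: queue=[A,F,G,H,B,C,E] q_used=0 → run A
t=9: queue=[A,F,G,H,B,C,E] q_used=1 → run A
t=10: queue=[F,G,H,B,C,E,A] q_used=0 → run F
t=11: queue=[F,G,H,B,C,E,A] q_used=1 → run F
t=12: queue=[G,H,B,C,E,A,F] q_used=0 → run G
t=13: queue=[G,H,B,C,E,A,F] q_used=1 → run G
t=14: queue=[H,B,C,E,A,F,G] q_used=0 → run H
t=15: queue=[H,B,C,E,A,F,G] q_used=1 → run H
t=16: queue=[B,C,E,A,F,G,H] q_used=0 → run B
t=17: queue=[B,C,E,A,F,G,H] q_used=1 → run B
t=18: queue=[C,E,A,F,G,H,B] q_used=0 → run C
t=19: queue=[C,E,A,F,G,H,B] q_used=1 → run C
t=20: queue=[E,A,F,G,H,B,C] q_used=0 → run E
t=21: queue=[E,A,F,G,H,B,C] q_used=1 → run E
t=22: queue=[A,F,G,H,B,C,E] q_used=0 → run A
t=23: queue=[F,G,H,B,C,E] q_used=0 → run F
t=24: queue=[F,G,H,B,C,E] q_used=1 → run F
t=25: queue=[G,H,B,C,E] q_used=0 → run G
t=26: queue=[G,H,B,C,E] q_used=1 → run G
t=27: queue=[H,B,C,E,G] q_used=0 → run H
t=28: queue=[H,B,C,E,G] q_used=1 → run H
t=29: queue=[B,C,E,G,H] q_used=0 → run B
t=30: queue=[C,E,G,H] q_used=0 → run C
t=31: queue=[C,E,G,H] q_used=1 → run C
t=32: queue=[E,G,H,C] q_used=0 → run E
t=33: queue=[E,G,H,C] q_used=1 → run E
t=34: queue=[G,H,C] q_used=0 → run G
t=35: queue=[G,H,C] q_used=1 → run G
t=36: queue=[H,C] q_used=0 → run H
t=37: queue=[H,C] q_used=1 → run H
t=38: queue=[C,H] q_used=0 → run C
t=39: queue=[C,H] q_used=1 → run C
t=40: queue=[H] q_used=0 → run H
t=41: queue=[H] q_used=1 → run H
t=42: (idle)
t=43: (idle)
t=44: (idle)

context switches = 22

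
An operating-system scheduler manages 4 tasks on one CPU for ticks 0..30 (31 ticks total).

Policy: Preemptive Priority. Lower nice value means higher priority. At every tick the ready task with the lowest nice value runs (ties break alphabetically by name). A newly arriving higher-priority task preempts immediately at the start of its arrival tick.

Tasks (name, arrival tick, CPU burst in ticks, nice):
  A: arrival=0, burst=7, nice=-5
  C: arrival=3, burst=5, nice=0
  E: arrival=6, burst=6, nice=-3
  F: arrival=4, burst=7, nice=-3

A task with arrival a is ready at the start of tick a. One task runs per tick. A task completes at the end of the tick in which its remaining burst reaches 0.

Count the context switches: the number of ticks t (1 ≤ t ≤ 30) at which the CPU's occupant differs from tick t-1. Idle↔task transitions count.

context switches = 4

t=0: ready={A} → run A
t=1: ready={A} → run A
t=2: ready={A} → run A
t=3: ready={A,C} → run A
t=4: ready={A,C,F} → run A
t=5: ready={A,C,F} → run A
t=6: ready={A,C,E,F} → run A
t=7: ready={C,E,F} → run E
t=8: ready={C,E,F} → run E
t=9: ready={C,E,F} → run E
t=10: ready={C,E,F} → run E
t=11: ready={C,E,F} → run E
t=12: ready={C,E,F} → run E
t=13: ready={C,F} → run F
t=14: ready={C,F} → run F
t=15: ready={C,F} → run F
t=16: ready={C,F} → run F
t=17: ready={C,F} → run F
t=18: ready={C,F} → run F
t=19: ready={C,F} → run F
t=20: ready={C} → run C
t=21: ready={C} → run C
t=22: ready={C} → run C
t=23: ready={C} → run C
t=24: ready={C} → run C
t=25: (idle)
t=26: (idle)
t=27: (idle)
t=28: (idle)
t=29: (idle)
t=30: (idle)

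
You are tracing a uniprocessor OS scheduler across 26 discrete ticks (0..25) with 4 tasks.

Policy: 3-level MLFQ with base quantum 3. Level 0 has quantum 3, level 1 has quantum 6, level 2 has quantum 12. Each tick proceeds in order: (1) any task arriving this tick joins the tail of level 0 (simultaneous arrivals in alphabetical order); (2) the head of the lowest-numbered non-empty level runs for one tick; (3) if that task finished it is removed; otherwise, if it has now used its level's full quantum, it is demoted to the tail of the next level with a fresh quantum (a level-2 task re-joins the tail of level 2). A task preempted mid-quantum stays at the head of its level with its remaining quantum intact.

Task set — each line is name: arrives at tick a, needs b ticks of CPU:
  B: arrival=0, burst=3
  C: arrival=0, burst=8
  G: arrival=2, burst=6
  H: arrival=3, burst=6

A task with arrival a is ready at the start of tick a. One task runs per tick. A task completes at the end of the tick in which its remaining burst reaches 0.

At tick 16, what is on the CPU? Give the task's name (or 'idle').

t=0: L0/L1/L2 = BC/-/- → run B
t=1: L0/L1/L2 = BC/-/- → run B
t=2: L0/L1/L2 = BCG/-/- → run B
t=3: L0/L1/L2 = CGH/-/- → run C
t=4: L0/L1/L2 = CGH/-/- → run C
t=5: L0/L1/L2 = CGH/-/- → run C
t=6: L0/L1/L2 = GH/C/- → run G
t=7: L0/L1/L2 = GH/C/- → run G
t=8: L0/L1/L2 = GH/C/- → run G
t=9: L0/L1/L2 = H/CG/- → run H
t=10: L0/L1/L2 = H/CG/- → run H
t=11: L0/L1/L2 = H/CG/- → run H
t=12: L0/L1/L2 = -/CGH/- → run C
t=13: L0/L1/L2 = -/CGH/- → run C
t=14: L0/L1/L2 = -/CGH/- → run C
t=15: L0/L1/L2 = -/CGH/- → run C
t=16: L0/L1/L2 = -/CGH/- → run C
t=17: L0/L1/L2 = -/GH/- → run G
t=18: L0/L1/L2 = -/GH/- → run G
t=19: L0/L1/L2 = -/GH/- → run G
t=20: L0/L1/L2 = -/H/- → run H
t=21: L0/L1/L2 = -/H/- → run H
t=22: L0/L1/L2 = -/H/- → run H
t=23: (idle)
t=24: (idle)
t=25: (idle)

running at tick 16 = C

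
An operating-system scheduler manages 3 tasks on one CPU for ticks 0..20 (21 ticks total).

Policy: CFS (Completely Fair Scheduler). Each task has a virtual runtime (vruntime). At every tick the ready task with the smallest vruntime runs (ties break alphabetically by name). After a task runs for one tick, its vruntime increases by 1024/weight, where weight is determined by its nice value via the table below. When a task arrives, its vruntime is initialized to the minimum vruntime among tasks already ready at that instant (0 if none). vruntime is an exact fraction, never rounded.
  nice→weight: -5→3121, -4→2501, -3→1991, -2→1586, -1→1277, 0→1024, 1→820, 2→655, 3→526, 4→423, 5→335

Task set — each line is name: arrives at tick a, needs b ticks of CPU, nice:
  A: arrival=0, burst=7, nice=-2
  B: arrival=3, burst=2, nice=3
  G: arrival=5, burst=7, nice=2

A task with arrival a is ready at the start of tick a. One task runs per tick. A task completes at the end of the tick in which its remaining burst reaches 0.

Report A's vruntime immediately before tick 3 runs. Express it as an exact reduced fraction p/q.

t=0: vr[A=0] → run A
t=1: vr[A=512/793] → run A
t=2: vr[A=1024/793] → run A
t=3: vr[A=1536/793 B=1536/793] → run A
t=4: vr[A=2048/793 B=1536/793] → run B
t=5: vr[A=2048/793 B=809984/208559 G=2048/793] → run A
t=6: vr[A=2560/793 B=809984/208559 G=2048/793] → run G
t=7: vr[A=2560/793 B=809984/208559 G=2153472/519415] → run A
t=8: vr[A=3072/793 B=809984/208559 G=2153472/519415] → run A
t=9: vr[B=809984/208559 G=2153472/519415] → run B
t=10: vr[G=2153472/519415] → run G
t=11: vr[G=2965504/519415] → run G
t=12: vr[G=3777536/519415] → run G
t=13: vr[G=4589568/519415] → run G
t=14: vr[G=1080320/103883] → run G
t=15: vr[G=6213632/519415] → run G
t=16: (idle)
t=17: (idle)
t=18: (idle)
t=19: (idle)
t=20: (idle)

vruntime(A, start of tick 3) = 1536/793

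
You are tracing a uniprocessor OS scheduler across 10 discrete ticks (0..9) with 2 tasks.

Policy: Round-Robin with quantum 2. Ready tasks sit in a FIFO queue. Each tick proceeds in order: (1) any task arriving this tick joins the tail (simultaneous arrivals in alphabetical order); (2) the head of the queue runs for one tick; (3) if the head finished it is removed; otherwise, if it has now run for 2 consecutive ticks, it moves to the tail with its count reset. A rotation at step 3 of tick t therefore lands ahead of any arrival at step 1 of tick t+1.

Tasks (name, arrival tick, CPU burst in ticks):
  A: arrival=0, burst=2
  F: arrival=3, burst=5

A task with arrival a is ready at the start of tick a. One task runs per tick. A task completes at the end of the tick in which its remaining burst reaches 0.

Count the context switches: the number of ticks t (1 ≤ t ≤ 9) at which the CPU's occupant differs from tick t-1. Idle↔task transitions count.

context switches = 3

t=0: queue=[A] q_used=0 → run A
t=1: queue=[A] q_used=1 → run A
t=2: (idle)
t=3: queue=[F] q_used=0 → run F
t=4: queue=[F] q_used=1 → run F
t=5: queue=[F] q_used=0 → run F
t=6: queue=[F] q_used=1 → run F
t=7: queue=[F] q_used=0 → run F
t=8: (idle)
t=9: (idle)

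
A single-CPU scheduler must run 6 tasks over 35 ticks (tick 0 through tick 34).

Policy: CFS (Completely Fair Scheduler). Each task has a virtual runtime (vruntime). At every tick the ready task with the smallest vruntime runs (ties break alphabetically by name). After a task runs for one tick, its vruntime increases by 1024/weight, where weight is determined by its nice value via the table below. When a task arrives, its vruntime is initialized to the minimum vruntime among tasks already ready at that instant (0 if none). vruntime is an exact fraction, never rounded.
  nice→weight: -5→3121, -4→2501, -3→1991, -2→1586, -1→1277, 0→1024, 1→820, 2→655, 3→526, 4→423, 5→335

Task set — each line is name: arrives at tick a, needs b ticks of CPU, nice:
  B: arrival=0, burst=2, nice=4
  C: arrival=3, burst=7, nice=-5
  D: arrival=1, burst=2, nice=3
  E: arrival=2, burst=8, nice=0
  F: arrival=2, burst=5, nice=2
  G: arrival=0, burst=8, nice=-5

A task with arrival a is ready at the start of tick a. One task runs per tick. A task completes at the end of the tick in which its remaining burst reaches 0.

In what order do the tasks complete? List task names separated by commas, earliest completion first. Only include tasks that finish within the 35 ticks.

completion order = D, C, G, B, F, E

t=0: vr[B=0 G=0] → run B
t=1: vr[B=1024/423 D=0 G=0] → run D
t=2: vr[B=1024/423 D=512/263 E=0 F=0 G=0] → run E
t=3: vr[B=1024/423 C=0 D=512/263 E=1 F=0 G=0] → run C
t=4: vr[B=1024/423 C=1024/3121 D=512/263 E=1 F=0 G=0] → run F
t=5: vr[B=1024/423 C=1024/3121 D=512/263 E=1 F=1024/655 G=0] → run G
t=6: vr[B=1024/423 C=1024/3121 D=512/263 E=1 F=1024/655 G=1024/3121] → run C
t=7: vr[B=1024/423 C=2048/3121 D=512/263 E=1 F=1024/655 G=1024/3121] → run G
t=8: vr[B=1024/423 C=2048/3121 D=512/263 E=1 F=1024/655 G=2048/3121] → run C
t=9: vr[B=1024/423 C=3072/3121 D=512/263 E=1 F=1024/655 G=2048/3121] → run G
t=10: vr[B=1024/423 C=3072/3121 D=512/263 E=1 F=1024/655 G=3072/3121] → run C
t=11: vr[B=1024/423 C=4096/3121 D=512/263 E=1 F=1024/655 G=3072/3121] → run G
t=12: vr[B=1024/423 C=4096/3121 D=512/263 E=1 F=1024/655 G=4096/3121] → run E
t=13: vr[B=1024/423 C=4096/3121 D=512/263 E=2 F=1024/655 G=4096/3121] → run C
t=14: vr[B=1024/423 C=5120/3121 D=512/263 E=2 F=1024/655 G=4096/3121] → run G
t=15: vr[B=1024/423 C=5120/3121 D=512/263 E=2 F=1024/655 G=5120/3121] → run F
t=16: vr[B=1024/423 C=5120/3121 D=512/263 E=2 F=2048/655 G=5120/3121] → run C
t=17: vr[B=1024/423 C=6144/3121 D=512/263 E=2 F=2048/655 G=5120/3121] → run G
t=18: vr[B=1024/423 C=6144/3121 D=512/263 E=2 F=2048/655 G=6144/3121] → run D
t=19: vr[B=1024/423 C=6144/3121 E=2 F=2048/655 G=6144/3121] → run C
t=20: vr[B=1024/423 E=2 F=2048/655 G=6144/3121] → run G
t=21: vr[B=1024/423 E=2 F=2048/655 G=7168/3121] → run E
t=22: vr[B=1024/423 E=3 F=2048/655 G=7168/3121] → run G
t=23: vr[B=1024/423 E=3 F=2048/655] → run B
t=24: vr[E=3 F=2048/655] → run E
t=25: vr[E=4 F=2048/655] → run F
t=26: vr[E=4 F=3072/655] → run E
t=27: vr[E=5 F=3072/655] → run F
t=28: vr[E=5 F=4096/655] → run E
t=29: vr[E=6 F=4096/655] → run E
t=30: vr[E=7 F=4096/655] → run F
t=31: vr[E=7] → run E
t=32: (idle)
t=33: (idle)
t=34: (idle)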